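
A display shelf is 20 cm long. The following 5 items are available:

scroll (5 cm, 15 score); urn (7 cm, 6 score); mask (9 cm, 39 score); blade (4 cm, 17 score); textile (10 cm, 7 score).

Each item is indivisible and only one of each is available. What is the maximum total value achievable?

Check high-value combinations within 20 cm:
- scroll+mask+blade: length 5+9+4=18, value 15+39+17=71
- urn+mask+blade: length 7+9+4=20, value 6+39+17=62
- mask+blade: length 9+4=13, value 39+17=56
- scroll+mask: length 5+9=14, value 15+39=54
Best: 71 score.

71 score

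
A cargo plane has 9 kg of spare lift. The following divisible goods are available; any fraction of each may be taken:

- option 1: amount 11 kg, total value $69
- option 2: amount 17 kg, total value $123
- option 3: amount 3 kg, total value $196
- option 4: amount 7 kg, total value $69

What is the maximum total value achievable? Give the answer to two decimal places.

Take in order of value per unit:
- option 3 (196/3 per unit): all 3 → value 196, running total 196.00
- option 4 (69/7 per unit): 6 of 7 → value 6×69/7 = 59.1429, running total 255.14
Total 255.14.

255.14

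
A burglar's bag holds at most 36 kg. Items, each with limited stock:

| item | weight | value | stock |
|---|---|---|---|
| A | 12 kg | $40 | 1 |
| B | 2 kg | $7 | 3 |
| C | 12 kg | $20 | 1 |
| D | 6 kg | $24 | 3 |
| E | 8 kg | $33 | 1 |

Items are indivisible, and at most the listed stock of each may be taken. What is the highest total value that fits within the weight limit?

Best selections within weight 36 and stock limits:
- 1×A + 2×B + 2×D + 1×E: weight 36, value 135
- 1×A + 3×B + 3×D: weight 36, value 133
- 1×A + 1×B + 2×D + 1×E: weight 34, value 128
Best: $135.

$135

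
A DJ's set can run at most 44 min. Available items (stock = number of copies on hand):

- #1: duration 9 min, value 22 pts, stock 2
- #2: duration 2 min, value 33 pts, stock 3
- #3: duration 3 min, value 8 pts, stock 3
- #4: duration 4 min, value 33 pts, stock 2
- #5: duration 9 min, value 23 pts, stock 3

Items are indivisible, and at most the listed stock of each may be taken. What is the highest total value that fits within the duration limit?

242 pts

Best selections within duration 44 and stock limits:
- 3×#2 + 1×#3 + 2×#4 + 3×#5: duration 44, value 242
- 1×#1 + 3×#2 + 1×#3 + 2×#4 + 2×#5: duration 44, value 241
- 2×#1 + 3×#2 + 1×#3 + 2×#4 + 1×#5: duration 44, value 240
- 3×#2 + 3×#3 + 2×#4 + 2×#5: duration 41, value 235
Best: 242 pts.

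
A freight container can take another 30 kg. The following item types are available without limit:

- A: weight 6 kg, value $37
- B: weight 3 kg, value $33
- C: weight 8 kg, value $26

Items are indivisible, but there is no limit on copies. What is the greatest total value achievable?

$330

Best value-per-unit is B at 33/3, and filling with it alone uses weight 10×3=30. No mix of the others beats 10×33 = 330.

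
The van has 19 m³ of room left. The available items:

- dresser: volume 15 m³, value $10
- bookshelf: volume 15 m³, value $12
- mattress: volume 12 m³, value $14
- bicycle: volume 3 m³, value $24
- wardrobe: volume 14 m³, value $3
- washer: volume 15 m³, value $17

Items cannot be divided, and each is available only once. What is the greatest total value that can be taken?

$41

Check high-value combinations within 19 m³:
- bicycle+washer: volume 3+15=18, value 24+17=41
- mattress+bicycle: volume 12+3=15, value 14+24=38
- bookshelf+bicycle: volume 15+3=18, value 12+24=36
- dresser+bicycle: volume 15+3=18, value 10+24=34
- bicycle+wardrobe: volume 3+14=17, value 24+3=27
Best: $41.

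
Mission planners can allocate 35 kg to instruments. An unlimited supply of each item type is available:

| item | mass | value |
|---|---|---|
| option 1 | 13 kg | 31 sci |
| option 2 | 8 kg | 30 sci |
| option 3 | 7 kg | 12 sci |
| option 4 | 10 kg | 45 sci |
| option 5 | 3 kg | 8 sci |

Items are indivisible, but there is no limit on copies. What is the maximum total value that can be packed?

Best value-per-unit is option 4 at 45/10; filling with it alone gives 3×45 = 135.
Optimal mix: 3×option 4 + 1×option 5 → mass 33, value 143.

143 sci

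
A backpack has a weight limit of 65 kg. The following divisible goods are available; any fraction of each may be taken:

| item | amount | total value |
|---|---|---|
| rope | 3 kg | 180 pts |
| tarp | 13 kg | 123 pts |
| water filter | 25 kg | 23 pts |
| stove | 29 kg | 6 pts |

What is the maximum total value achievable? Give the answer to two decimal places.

330.97

Take in order of value per unit:
- rope (180/3 per unit): all 3 → value 180, running total 180.00
- tarp (123/13 per unit): all 13 → value 123, running total 303.00
- water filter (23/25 per unit): all 25 → value 23, running total 326.00
- stove (6/29 per unit): 24 of 29 → value 24×6/29 = 4.9655, running total 330.97
Total 330.97.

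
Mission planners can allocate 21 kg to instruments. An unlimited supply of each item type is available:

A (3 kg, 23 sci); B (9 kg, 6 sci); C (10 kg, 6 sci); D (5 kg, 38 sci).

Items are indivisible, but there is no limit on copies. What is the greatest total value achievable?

161 sci

Best value-per-unit is A at 23/3, and filling with it alone uses mass 7×3=21. No mix of the others beats 7×23 = 161.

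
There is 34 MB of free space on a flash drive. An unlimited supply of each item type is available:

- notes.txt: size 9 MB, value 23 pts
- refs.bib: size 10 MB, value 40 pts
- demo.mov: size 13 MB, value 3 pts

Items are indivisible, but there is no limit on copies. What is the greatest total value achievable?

Best value-per-unit is refs.bib at 40/10, and filling with it alone uses size 3×10=30. No mix of the others beats 3×40 = 120.

120 pts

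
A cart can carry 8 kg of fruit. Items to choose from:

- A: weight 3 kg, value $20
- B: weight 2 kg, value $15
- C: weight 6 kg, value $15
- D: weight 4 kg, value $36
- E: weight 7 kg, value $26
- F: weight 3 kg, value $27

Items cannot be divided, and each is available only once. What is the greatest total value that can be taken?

$63

This is a 0/1 knapsack; check combinations near the capacity.
- D+F: weight 4+3=7, value 36+27=63
- A+B+F: weight 3+2+3=8, value 20+15+27=62
- A+D: weight 3+4=7, value 20+36=56
Best: $63.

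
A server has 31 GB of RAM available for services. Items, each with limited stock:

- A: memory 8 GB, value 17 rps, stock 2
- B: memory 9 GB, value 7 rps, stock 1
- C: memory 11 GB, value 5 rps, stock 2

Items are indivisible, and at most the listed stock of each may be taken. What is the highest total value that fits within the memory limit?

Best selections within memory 31 and stock limits:
- 2×A + 1×B: memory 25, value 41
- 2×A + 1×C: memory 27, value 39
- 2×A: memory 16, value 34
Best: 41 rps.

41 rps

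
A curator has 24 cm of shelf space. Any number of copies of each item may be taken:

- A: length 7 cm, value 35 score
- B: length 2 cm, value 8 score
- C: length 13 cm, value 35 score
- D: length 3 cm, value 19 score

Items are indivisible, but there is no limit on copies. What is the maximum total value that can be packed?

152 score

Best value-per-unit is D at 19/3, and filling with it alone uses length 8×3=24. No mix of the others beats 8×19 = 152.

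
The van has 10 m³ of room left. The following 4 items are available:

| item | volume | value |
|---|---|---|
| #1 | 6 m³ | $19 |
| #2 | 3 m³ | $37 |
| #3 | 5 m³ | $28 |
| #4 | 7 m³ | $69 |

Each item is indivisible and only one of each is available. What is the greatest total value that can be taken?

Check high-value combinations within 10 m³:
- #2+#4: volume 3+7=10, value 37+69=106
- #4: volume 7, value 69
- #2+#3: volume 3+5=8, value 37+28=65
- #1+#2: volume 6+3=9, value 19+37=56
- #2: volume 3, value 37
Best: $106.

$106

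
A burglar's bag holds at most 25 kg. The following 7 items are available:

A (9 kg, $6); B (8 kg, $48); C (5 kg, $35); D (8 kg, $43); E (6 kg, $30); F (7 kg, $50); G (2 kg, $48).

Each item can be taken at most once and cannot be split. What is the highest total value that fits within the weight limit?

This is a 0/1 knapsack; check combinations near the capacity.
- B+D+F+G: weight 8+8+7+2=25, value 48+43+50+48=189
- B+C+F+G: weight 8+5+7+2=22, value 48+35+50+48=181
- C+D+F+G: weight 5+8+7+2=22, value 35+43+50+48=176
Best: $189.

$189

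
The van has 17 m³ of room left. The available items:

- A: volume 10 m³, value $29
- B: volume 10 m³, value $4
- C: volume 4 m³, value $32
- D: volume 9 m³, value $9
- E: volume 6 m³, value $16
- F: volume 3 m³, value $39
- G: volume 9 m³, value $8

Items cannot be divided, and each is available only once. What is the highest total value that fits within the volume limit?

$100

Check high-value combinations within 17 m³:
- A+C+F: volume 10+4+3=17, value 29+32+39=100
- C+E+F: volume 4+6+3=13, value 32+16+39=87
- C+D+F: volume 4+9+3=16, value 32+9+39=80
- C+F+G: volume 4+3+9=16, value 32+39+8=79
- B+C+F: volume 10+4+3=17, value 4+32+39=75
Best: $100.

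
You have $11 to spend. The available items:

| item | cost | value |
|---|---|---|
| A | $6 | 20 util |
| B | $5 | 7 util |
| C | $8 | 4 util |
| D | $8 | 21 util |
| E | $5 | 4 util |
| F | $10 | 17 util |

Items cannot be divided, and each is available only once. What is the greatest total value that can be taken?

Check high-value combinations within $11:
- A+B: cost 6+5=11, value 20+7=27
- A+E: cost 6+5=11, value 20+4=24
- D: cost 8, value 21
- A: cost 6, value 20
- F: cost 10, value 17
Best: 27 util.

27 util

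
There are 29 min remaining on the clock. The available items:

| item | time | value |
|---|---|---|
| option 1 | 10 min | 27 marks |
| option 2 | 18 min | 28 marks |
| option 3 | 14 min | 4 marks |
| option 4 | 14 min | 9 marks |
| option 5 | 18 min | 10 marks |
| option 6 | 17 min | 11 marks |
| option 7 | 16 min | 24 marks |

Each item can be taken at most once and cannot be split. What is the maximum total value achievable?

55 marks

Check high-value combinations within 29 min:
- option 1+option 2: time 10+18=28, value 27+28=55
- option 1+option 7: time 10+16=26, value 27+24=51
- option 1+option 6: time 10+17=27, value 27+11=38
Best: 55 marks.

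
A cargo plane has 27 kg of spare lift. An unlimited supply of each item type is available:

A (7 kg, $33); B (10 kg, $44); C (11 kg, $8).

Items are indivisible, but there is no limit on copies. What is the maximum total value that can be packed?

$121

Best value-per-unit is A at 33/7; filling with it alone gives 3×33 = 99.
Optimal mix: 1×A + 2×B → weight 27, value 121.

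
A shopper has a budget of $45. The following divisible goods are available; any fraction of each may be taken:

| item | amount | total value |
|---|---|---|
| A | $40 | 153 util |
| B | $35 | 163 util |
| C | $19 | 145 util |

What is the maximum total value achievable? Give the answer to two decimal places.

266.09

Take in order of value per unit:
- C (145/19 per unit): all 19 → value 145, running total 145.00
- B (163/35 per unit): 26 of 35 → value 26×163/35 = 121.0857, running total 266.09
Total 266.09.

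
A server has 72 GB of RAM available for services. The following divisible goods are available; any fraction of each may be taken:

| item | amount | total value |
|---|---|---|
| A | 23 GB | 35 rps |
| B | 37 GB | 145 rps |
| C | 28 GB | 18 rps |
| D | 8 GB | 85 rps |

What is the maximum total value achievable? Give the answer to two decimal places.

Take in order of value per unit:
- D (85/8 per unit): all 8 → value 85, running total 85.00
- B (145/37 per unit): all 37 → value 145, running total 230.00
- A (35/23 per unit): all 23 → value 35, running total 265.00
- C (18/28 per unit): 4 of 28 → value 4×18/28 = 2.5714, running total 267.57
Total 267.57.

267.57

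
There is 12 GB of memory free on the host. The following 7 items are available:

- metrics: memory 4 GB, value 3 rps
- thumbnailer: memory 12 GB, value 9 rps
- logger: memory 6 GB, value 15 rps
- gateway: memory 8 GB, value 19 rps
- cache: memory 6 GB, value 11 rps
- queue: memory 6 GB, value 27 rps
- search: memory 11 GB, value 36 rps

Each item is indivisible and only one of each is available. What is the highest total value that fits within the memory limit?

42 rps

This is a 0/1 knapsack; check combinations near the capacity.
- logger+queue: memory 6+6=12, value 15+27=42
- cache+queue: memory 6+6=12, value 11+27=38
- search: memory 11, value 36
Best: 42 rps.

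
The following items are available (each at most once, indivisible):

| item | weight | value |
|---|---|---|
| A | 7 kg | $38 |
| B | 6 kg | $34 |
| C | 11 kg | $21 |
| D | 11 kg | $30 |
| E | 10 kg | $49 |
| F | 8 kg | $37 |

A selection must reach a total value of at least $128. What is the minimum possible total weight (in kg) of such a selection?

31

Subsets with value ≥ 128, sorted by total weight:
- A+B+E+F: weight 31, value 158
- A+B+D+F: weight 32, value 139
- A+B+C+F: weight 32, value 130
- A+B+D+E: weight 34, value 151
Minimum weight: 31 kg.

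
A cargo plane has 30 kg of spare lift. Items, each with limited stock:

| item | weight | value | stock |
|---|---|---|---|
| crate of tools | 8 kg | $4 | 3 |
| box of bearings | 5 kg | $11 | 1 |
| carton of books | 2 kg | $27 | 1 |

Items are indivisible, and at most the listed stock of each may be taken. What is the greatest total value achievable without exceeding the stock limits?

Best selections within weight 30 and stock limits:
- 2×crate of tools + 1×box of bearings + 1×carton of books: weight 23, value 46
- 1×crate of tools + 1×box of bearings + 1×carton of books: weight 15, value 42
- 3×crate of tools + 1×carton of books: weight 26, value 39
- 1×box of bearings + 1×carton of books: weight 7, value 38
Best: $46.

$46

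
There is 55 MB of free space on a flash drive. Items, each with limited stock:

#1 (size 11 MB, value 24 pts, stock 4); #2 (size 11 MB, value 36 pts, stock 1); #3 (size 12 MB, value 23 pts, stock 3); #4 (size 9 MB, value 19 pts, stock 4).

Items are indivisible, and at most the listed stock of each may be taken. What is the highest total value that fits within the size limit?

132 pts

Best selections within size 55 and stock limits:
- 4×#1 + 1×#2: size 55, value 132
- 3×#1 + 1×#2 + 1×#4: size 53, value 127
- 2×#1 + 1×#2 + 1×#3 + 1×#4: size 54, value 126
- 1×#1 + 1×#2 + 2×#3 + 1×#4: size 55, value 125
Best: 132 pts.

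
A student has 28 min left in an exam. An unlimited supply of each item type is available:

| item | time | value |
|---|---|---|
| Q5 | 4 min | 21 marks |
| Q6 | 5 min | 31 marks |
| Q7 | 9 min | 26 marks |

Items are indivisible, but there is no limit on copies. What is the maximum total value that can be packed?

166 marks

Best value-per-unit is Q6 at 31/5; filling with it alone gives 5×31 = 155.
Optimal mix: 2×Q5 + 4×Q6 → time 28, value 166.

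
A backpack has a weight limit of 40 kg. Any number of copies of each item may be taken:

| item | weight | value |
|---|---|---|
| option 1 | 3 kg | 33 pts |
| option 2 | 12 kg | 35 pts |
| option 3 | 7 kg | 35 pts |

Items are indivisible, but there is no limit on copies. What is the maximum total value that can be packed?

429 pts

Best value-per-unit is option 1 at 33/3, and filling with it alone uses weight 13×3=39. No mix of the others beats 13×33 = 429.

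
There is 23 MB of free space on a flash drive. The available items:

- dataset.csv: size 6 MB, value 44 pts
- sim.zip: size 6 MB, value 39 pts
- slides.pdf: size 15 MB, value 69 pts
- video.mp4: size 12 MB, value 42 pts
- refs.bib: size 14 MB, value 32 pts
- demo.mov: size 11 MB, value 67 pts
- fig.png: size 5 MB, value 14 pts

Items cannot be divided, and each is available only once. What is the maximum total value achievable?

150 pts

Check high-value combinations within 23 MB:
- dataset.csv+sim.zip+demo.mov: size 6+6+11=23, value 44+39+67=150
- dataset.csv+demo.mov+fig.png: size 6+11+5=22, value 44+67+14=125
- sim.zip+demo.mov+fig.png: size 6+11+5=22, value 39+67+14=120
- dataset.csv+slides.pdf: size 6+15=21, value 44+69=113
- dataset.csv+demo.mov: size 6+11=17, value 44+67=111
Best: 150 pts.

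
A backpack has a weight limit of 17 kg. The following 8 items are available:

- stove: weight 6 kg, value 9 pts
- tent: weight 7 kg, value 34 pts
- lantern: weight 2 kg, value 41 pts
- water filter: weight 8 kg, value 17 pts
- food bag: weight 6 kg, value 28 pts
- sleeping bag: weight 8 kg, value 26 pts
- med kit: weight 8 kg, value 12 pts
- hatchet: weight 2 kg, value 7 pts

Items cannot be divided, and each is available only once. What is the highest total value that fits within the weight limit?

Check high-value combinations within 17 kg:
- tent+lantern+food bag+hatchet: weight 7+2+6+2=17, value 34+41+28+7=110
- tent+lantern+food bag: weight 7+2+6=15, value 34+41+28=103
- tent+lantern+sleeping bag: weight 7+2+8=17, value 34+41+26=101
- lantern+food bag+sleeping bag: weight 2+6+8=16, value 41+28+26=95
- tent+lantern+water filter: weight 7+2+8=17, value 34+41+17=92
Best: 110 pts.

110 pts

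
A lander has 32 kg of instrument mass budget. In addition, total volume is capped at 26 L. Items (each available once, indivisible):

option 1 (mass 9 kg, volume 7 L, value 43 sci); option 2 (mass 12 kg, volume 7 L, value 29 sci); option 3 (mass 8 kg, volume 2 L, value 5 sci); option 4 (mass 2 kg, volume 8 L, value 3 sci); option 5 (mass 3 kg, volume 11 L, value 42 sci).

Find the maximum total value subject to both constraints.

Feasible sets respecting both limits:
- option 1+option 2+option 5: mass 24, volume 25, value 114
- option 1+option 3+option 5: mass 20, volume 20, value 90
- option 1+option 4+option 5: mass 14, volume 26, value 88
Best: 114 sci.

114 sci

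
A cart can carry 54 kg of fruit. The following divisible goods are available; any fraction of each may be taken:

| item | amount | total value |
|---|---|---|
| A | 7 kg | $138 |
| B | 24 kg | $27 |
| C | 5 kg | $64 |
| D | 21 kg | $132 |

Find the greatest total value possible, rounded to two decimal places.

357.63

Take in order of value per unit:
- A (138/7 per unit): all 7 → value 138, running total 138.00
- C (64/5 per unit): all 5 → value 64, running total 202.00
- D (132/21 per unit): all 21 → value 132, running total 334.00
- B (27/24 per unit): 21 of 24 → value 21×27/24 = 23.6250, running total 357.63
Total 357.63.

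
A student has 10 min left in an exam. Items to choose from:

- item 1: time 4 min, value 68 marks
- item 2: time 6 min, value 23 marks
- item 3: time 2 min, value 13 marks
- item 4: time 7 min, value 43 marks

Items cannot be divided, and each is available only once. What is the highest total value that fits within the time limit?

Check high-value combinations within 10 min:
- item 1+item 2: time 4+6=10, value 68+23=91
- item 1+item 3: time 4+2=6, value 68+13=81
- item 1: time 4, value 68
- item 3+item 4: time 2+7=9, value 13+43=56
- item 4: time 7, value 43
Best: 91 marks.

91 marks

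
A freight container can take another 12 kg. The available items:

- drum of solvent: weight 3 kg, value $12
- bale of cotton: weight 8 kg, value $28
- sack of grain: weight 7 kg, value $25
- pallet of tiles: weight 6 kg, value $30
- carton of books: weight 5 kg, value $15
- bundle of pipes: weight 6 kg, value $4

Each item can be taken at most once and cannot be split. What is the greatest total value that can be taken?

$45

Check high-value combinations within 12 kg:
- pallet of tiles+carton of books: weight 6+5=11, value 30+15=45
- drum of solvent+pallet of tiles: weight 3+6=9, value 12+30=42
- drum of solvent+bale of cotton: weight 3+8=11, value 12+28=40
Best: $45.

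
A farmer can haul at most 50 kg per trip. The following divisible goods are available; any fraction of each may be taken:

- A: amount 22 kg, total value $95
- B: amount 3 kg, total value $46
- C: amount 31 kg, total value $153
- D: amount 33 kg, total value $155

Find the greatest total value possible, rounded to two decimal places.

Take in order of value per unit:
- B (46/3 per unit): all 3 → value 46, running total 46.00
- C (153/31 per unit): all 31 → value 153, running total 199.00
- D (155/33 per unit): 16 of 33 → value 16×155/33 = 75.1515, running total 274.15
Total 274.15.

274.15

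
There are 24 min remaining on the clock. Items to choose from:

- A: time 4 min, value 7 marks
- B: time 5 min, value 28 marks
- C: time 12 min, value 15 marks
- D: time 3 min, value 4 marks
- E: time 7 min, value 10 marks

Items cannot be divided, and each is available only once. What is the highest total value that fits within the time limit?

Check high-value combinations within 24 min:
- A+B+C+D: time 4+5+12+3=24, value 7+28+15+4=54
- B+C+E: time 5+12+7=24, value 28+15+10=53
- A+B+C: time 4+5+12=21, value 7+28+15=50
- A+B+D+E: time 4+5+3+7=19, value 7+28+4+10=49
Best: 54 marks.

54 marks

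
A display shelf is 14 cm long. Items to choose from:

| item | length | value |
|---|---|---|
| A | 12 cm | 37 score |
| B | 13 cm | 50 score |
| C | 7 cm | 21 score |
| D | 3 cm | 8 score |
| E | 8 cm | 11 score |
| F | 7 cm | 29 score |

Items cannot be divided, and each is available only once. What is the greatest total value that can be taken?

Check high-value combinations within 14 cm:
- B: length 13, value 50
- C+F: length 7+7=14, value 21+29=50
- D+F: length 3+7=10, value 8+29=37
- A: length 12, value 37
Best: 50 score.

50 score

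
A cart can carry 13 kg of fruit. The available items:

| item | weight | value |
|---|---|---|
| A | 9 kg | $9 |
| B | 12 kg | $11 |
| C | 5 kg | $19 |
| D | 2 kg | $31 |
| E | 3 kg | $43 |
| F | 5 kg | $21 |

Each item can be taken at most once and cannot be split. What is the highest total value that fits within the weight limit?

Check high-value combinations within 13 kg:
- D+E+F: weight 2+3+5=10, value 31+43+21=95
- C+D+E: weight 5+2+3=10, value 19+31+43=93
- C+E+F: weight 5+3+5=13, value 19+43+21=83
- D+E: weight 2+3=5, value 31+43=74
- C+D+F: weight 5+2+5=12, value 19+31+21=71
Best: $95.

$95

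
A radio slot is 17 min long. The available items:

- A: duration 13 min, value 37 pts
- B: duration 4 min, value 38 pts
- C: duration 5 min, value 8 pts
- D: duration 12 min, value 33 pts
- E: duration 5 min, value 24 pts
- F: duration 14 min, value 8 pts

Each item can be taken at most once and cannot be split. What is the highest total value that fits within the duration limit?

75 pts

Check high-value combinations within 17 min:
- A+B: duration 13+4=17, value 37+38=75
- B+D: duration 4+12=16, value 38+33=71
- B+C+E: duration 4+5+5=14, value 38+8+24=70
Best: 75 pts.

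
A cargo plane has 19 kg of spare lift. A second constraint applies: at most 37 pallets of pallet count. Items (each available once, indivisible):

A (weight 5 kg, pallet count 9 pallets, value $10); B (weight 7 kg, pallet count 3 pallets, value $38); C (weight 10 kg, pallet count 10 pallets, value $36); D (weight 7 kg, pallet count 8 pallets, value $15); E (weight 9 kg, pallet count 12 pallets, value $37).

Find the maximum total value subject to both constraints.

Feasible sets respecting both limits:
- B+E: weight 16, pallet count 15, value 75
- B+C: weight 17, pallet count 13, value 74
- C+E: weight 19, pallet count 22, value 73
Best: $75.

$75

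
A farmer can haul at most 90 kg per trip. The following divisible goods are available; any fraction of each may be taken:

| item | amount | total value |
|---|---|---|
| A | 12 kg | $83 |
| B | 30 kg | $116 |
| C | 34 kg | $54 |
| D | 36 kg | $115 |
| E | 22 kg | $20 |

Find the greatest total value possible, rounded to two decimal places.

Take in order of value per unit:
- A (83/12 per unit): all 12 → value 83, running total 83.00
- B (116/30 per unit): all 30 → value 116, running total 199.00
- D (115/36 per unit): all 36 → value 115, running total 314.00
- C (54/34 per unit): 12 of 34 → value 12×54/34 = 19.0588, running total 333.06
Total 333.06.

333.06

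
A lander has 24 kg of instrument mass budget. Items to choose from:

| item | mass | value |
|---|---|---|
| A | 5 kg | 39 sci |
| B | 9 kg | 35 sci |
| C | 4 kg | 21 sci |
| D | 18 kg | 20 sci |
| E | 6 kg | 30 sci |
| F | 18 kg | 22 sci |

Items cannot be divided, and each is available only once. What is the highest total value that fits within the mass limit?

125 sci

Check high-value combinations within 24 kg:
- A+B+C+E: mass 5+9+4+6=24, value 39+35+21+30=125
- A+B+E: mass 5+9+6=20, value 39+35+30=104
- A+B+C: mass 5+9+4=18, value 39+35+21=95
Best: 125 sci.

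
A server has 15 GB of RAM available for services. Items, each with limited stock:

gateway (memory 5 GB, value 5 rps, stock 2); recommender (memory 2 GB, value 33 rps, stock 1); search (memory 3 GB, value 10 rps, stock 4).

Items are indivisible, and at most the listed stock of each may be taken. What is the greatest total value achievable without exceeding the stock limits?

73 rps

Top feasible selections:
- 1×recommender + 4×search: memory 14, value 73
- 1×recommender + 3×search: memory 11, value 63
Best: 73 rps.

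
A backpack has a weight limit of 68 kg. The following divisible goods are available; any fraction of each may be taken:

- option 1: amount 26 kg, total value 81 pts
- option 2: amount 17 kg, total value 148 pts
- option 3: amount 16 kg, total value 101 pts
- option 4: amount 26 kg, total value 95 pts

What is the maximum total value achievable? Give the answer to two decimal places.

Take in order of value per unit:
- option 2 (148/17 per unit): all 17 → value 148, running total 148.00
- option 3 (101/16 per unit): all 16 → value 101, running total 249.00
- option 4 (95/26 per unit): all 26 → value 95, running total 344.00
- option 1 (81/26 per unit): 9 of 26 → value 9×81/26 = 28.0385, running total 372.04
Total 372.04.

372.04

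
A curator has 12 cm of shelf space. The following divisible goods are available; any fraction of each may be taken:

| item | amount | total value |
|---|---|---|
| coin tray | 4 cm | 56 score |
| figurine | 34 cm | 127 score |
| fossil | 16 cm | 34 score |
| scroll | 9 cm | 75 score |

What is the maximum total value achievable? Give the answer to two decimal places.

122.67

Take in order of value per unit:
- coin tray (56/4 per unit): all 4 → value 56, running total 56.00
- scroll (75/9 per unit): 8 of 9 → value 8×75/9 = 66.6667, running total 122.67
Total 122.67.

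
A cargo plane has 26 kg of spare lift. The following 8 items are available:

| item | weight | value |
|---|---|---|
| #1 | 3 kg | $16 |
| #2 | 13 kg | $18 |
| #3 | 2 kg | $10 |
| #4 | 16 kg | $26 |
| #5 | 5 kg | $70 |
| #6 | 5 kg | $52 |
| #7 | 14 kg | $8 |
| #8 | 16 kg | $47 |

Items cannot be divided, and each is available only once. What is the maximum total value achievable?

Check high-value combinations within 26 kg:
- #5+#6+#8: weight 5+5+16=26, value 70+52+47=169
- #1+#2+#5+#6: weight 3+13+5+5=26, value 16+18+70+52=156
- #2+#3+#5+#6: weight 13+2+5+5=25, value 18+10+70+52=150
- #1+#3+#5+#6: weight 3+2+5+5=15, value 16+10+70+52=148
- #4+#5+#6: weight 16+5+5=26, value 26+70+52=148
Best: $169.

$169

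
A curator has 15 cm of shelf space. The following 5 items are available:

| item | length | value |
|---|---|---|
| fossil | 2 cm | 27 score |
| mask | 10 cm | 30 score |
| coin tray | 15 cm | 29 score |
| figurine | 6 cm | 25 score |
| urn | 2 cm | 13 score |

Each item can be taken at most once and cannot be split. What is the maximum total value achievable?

Check high-value combinations within 15 cm:
- fossil+mask+urn: length 2+10+2=14, value 27+30+13=70
- fossil+figurine+urn: length 2+6+2=10, value 27+25+13=65
- fossil+mask: length 2+10=12, value 27+30=57
- fossil+figurine: length 2+6=8, value 27+25=52
Best: 70 score.

70 score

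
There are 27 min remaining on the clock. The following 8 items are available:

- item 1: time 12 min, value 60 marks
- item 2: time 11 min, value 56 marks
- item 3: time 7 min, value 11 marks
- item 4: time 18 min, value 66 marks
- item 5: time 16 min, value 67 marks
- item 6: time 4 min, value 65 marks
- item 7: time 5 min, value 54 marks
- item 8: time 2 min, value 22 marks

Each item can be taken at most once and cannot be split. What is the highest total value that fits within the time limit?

208 marks

Check high-value combinations within 27 min:
- item 5+item 6+item 7+item 8: time 16+4+5+2=27, value 67+65+54+22=208
- item 1+item 6+item 7+item 8: time 12+4+5+2=23, value 60+65+54+22=201
- item 2+item 6+item 7+item 8: time 11+4+5+2=22, value 56+65+54+22=197
- item 5+item 6+item 7: time 16+4+5=25, value 67+65+54=186
- item 2+item 3+item 6+item 7: time 11+7+4+5=27, value 56+11+65+54=186
Best: 208 marks.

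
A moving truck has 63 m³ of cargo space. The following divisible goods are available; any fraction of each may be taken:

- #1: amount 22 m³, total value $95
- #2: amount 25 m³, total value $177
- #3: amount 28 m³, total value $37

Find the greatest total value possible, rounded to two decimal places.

Take in order of value per unit:
- #2 (177/25 per unit): all 25 → value 177, running total 177.00
- #1 (95/22 per unit): all 22 → value 95, running total 272.00
- #3 (37/28 per unit): 16 of 28 → value 16×37/28 = 21.1429, running total 293.14
Total 293.14.

293.14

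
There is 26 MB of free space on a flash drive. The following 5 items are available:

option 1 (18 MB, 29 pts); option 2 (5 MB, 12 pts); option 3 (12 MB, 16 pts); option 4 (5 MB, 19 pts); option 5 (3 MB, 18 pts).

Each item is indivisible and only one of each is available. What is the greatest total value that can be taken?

Check high-value combinations within 26 MB:
- option 1+option 4+option 5: size 18+5+3=26, value 29+19+18=66
- option 2+option 3+option 4+option 5: size 5+12+5+3=25, value 12+16+19+18=65
- option 1+option 2+option 5: size 18+5+3=26, value 29+12+18=59
- option 3+option 4+option 5: size 12+5+3=20, value 16+19+18=53
- option 2+option 4+option 5: size 5+5+3=13, value 12+19+18=49
Best: 66 pts.

66 pts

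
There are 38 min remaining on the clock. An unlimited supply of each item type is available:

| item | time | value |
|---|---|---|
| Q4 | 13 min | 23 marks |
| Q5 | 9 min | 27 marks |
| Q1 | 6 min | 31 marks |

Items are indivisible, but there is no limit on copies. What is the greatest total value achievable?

Best value-per-unit is Q1 at 31/6, and filling with it alone uses time 6×6=36. No mix of the others beats 6×31 = 186.

186 marks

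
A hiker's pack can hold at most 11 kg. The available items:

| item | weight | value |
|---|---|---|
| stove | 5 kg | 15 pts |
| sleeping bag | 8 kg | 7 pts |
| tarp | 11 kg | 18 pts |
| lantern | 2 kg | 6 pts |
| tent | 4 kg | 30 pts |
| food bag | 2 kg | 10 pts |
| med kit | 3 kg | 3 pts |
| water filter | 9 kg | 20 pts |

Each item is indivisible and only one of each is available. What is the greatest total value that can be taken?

55 pts

Check high-value combinations within 11 kg:
- stove+tent+food bag: weight 5+4+2=11, value 15+30+10=55
- stove+lantern+tent: weight 5+2+4=11, value 15+6+30=51
- lantern+tent+food bag+med kit: weight 2+4+2+3=11, value 6+30+10+3=49
- lantern+tent+food bag: weight 2+4+2=8, value 6+30+10=46
Best: 55 pts.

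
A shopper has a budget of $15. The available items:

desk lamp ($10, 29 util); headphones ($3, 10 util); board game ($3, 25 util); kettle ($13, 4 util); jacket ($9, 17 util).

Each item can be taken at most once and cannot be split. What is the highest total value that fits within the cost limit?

54 util

Check high-value combinations within $15:
- desk lamp+board game: cost 10+3=13, value 29+25=54
- headphones+board game+jacket: cost 3+3+9=15, value 10+25+17=52
- board game+jacket: cost 3+9=12, value 25+17=42
- desk lamp+headphones: cost 10+3=13, value 29+10=39
- headphones+board game: cost 3+3=6, value 10+25=35
Best: 54 util.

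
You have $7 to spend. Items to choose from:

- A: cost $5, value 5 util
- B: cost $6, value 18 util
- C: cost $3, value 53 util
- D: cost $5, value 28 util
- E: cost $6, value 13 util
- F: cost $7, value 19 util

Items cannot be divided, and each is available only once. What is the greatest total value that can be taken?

53 util

Check high-value combinations within $7:
- C: cost 3, value 53
- D: cost 5, value 28
- F: cost 7, value 19
Best: 53 util.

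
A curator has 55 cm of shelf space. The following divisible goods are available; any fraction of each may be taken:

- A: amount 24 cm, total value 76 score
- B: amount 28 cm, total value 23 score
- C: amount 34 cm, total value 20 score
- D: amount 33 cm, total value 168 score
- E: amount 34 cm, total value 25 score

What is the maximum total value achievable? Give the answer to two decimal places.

237.67

Take in order of value per unit:
- D (168/33 per unit): all 33 → value 168, running total 168.00
- A (76/24 per unit): 22 of 24 → value 22×76/24 = 69.6667, running total 237.67
Total 237.67.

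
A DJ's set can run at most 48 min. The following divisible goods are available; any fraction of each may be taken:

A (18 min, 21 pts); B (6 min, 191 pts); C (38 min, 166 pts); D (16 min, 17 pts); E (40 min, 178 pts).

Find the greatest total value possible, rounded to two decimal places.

377.74

Take in order of value per unit:
- B (191/6 per unit): all 6 → value 191, running total 191.00
- E (178/40 per unit): all 40 → value 178, running total 369.00
- C (166/38 per unit): 2 of 38 → value 2×166/38 = 8.7368, running total 377.74
Total 377.74.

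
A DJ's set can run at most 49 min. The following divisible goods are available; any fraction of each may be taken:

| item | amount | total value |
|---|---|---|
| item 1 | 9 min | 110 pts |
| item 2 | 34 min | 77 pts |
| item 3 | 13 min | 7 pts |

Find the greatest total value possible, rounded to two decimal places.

Take in order of value per unit:
- item 1 (110/9 per unit): all 9 → value 110, running total 110.00
- item 2 (77/34 per unit): all 34 → value 77, running total 187.00
- item 3 (7/13 per unit): 6 of 13 → value 6×7/13 = 3.2308, running total 190.23
Total 190.23.

190.23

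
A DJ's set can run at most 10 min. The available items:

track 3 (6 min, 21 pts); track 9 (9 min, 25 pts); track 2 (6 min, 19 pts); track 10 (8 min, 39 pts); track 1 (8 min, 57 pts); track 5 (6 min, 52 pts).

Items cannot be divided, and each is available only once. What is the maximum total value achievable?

Check high-value combinations within 10 min:
- track 1: duration 8, value 57
- track 5: duration 6, value 52
- track 10: duration 8, value 39
Best: 57 pts.

57 pts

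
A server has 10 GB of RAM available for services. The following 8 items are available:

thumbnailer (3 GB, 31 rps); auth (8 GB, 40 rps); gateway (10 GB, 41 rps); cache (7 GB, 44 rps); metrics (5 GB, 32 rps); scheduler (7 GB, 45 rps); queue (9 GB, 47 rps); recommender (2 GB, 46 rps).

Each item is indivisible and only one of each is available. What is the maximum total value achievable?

This is a 0/1 knapsack; check combinations near the capacity.
- thumbnailer+metrics+recommender: memory 3+5+2=10, value 31+32+46=109
- scheduler+recommender: memory 7+2=9, value 45+46=91
- cache+recommender: memory 7+2=9, value 44+46=90
Best: 109 rps.

109 rps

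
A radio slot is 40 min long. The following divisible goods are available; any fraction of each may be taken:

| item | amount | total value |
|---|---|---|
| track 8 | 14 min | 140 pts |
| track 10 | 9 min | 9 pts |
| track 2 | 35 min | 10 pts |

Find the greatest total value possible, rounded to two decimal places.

Take in order of value per unit:
- track 8 (140/14 per unit): all 14 → value 140, running total 140.00
- track 10 (9/9 per unit): all 9 → value 9, running total 149.00
- track 2 (10/35 per unit): 17 of 35 → value 17×10/35 = 4.8571, running total 153.86
Total 153.86.

153.86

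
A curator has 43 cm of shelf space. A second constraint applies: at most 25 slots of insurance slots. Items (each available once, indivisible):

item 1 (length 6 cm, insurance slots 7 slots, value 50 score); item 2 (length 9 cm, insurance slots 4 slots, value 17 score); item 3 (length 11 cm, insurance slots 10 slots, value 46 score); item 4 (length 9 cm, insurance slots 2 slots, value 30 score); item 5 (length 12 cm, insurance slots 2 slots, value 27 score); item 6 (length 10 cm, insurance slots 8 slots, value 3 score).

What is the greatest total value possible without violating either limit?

153 score

Feasible sets respecting both limits:
- item 1+item 3+item 4+item 5: length 38, insurance slots 21, value 153
- item 1+item 2+item 3+item 4: length 35, insurance slots 23, value 143
- item 1+item 2+item 3+item 5: length 38, insurance slots 23, value 140
Best: 153 score.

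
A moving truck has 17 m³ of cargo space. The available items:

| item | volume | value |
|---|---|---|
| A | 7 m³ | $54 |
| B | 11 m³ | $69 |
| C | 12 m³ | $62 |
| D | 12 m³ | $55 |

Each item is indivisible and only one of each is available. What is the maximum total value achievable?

Check high-value combinations within 17 m³:
- B: volume 11, value 69
- C: volume 12, value 62
- D: volume 12, value 55
- A: volume 7, value 54
Best: $69.

$69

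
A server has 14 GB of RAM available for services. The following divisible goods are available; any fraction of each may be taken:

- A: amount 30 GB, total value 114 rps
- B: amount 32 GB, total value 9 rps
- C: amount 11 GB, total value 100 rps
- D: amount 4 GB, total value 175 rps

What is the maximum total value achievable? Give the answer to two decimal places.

265.91

Take in order of value per unit:
- D (175/4 per unit): all 4 → value 175, running total 175.00
- C (100/11 per unit): 10 of 11 → value 10×100/11 = 90.9091, running total 265.91
Total 265.91.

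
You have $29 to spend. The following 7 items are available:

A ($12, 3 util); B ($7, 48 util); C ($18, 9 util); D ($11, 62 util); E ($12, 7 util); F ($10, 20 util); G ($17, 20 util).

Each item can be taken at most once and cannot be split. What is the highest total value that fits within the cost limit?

130 util

Check high-value combinations within $29:
- B+D+F: cost 7+11+10=28, value 48+62+20=130
- B+D: cost 7+11=18, value 48+62=110
- D+F: cost 11+10=21, value 62+20=82
Best: 130 util.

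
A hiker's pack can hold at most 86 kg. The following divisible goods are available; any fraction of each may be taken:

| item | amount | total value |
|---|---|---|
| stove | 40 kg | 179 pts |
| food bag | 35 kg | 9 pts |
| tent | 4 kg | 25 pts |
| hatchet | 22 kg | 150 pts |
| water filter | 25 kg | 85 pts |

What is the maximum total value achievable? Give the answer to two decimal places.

Take in order of value per unit:
- hatchet (150/22 per unit): all 22 → value 150, running total 150.00
- tent (25/4 per unit): all 4 → value 25, running total 175.00
- stove (179/40 per unit): all 40 → value 179, running total 354.00
- water filter (85/25 per unit): 20 of 25 → value 20×85/25 = 68.0000, running total 422.00
Total 422.00.

422.00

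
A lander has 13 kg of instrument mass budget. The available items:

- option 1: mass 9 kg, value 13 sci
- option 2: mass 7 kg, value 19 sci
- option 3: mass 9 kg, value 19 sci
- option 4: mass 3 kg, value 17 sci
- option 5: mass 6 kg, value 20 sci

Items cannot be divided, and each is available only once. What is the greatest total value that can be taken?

Check high-value combinations within 13 kg:
- option 2+option 5: mass 7+6=13, value 19+20=39
- option 4+option 5: mass 3+6=9, value 17+20=37
- option 2+option 4: mass 7+3=10, value 19+17=36
- option 3+option 4: mass 9+3=12, value 19+17=36
- option 1+option 4: mass 9+3=12, value 13+17=30
Best: 39 sci.

39 sci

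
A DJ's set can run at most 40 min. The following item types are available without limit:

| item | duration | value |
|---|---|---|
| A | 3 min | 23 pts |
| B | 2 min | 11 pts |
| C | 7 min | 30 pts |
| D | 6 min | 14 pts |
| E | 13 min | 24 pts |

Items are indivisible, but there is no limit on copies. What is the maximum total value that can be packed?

Best value-per-unit is A at 23/3, and filling with it alone uses duration 13×3=39. No mix of the others beats 13×23 = 299.

299 pts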